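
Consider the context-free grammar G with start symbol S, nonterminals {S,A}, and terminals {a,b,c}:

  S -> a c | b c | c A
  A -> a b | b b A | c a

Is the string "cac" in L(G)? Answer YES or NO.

CNF form of G:
  S -> T0 T2 | T1 T2 | T2 A
  A -> T0 T1 | T1 X3 | T2 T0
  T0 -> a
  T1 -> b
  T2 -> c
  X3 -> T1 A

CYK table (by increasing span):
  T[0,0] 'c' = {T2}  orig:{}
  T[1,1] 'a' = {T0}  orig:{}
  T[2,2] 'c' = {T2}  orig:{}
  T[0,1] 'ca' = {A}
  T[1,2] 'ac' = {S}
  T[0,2] 'cac' = ∅

S ∉ T[0,2] ⇒ NO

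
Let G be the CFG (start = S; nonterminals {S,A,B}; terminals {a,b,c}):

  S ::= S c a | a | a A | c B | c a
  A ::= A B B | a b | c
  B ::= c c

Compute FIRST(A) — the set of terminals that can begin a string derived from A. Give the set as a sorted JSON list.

FIRST iteration:
iter 1:
  A via A→a b: +{a}
  A via A→c: +{c}
  B via B→c c: +{c}
  S via S→a: +{a}
  S via S→c B: +{c}
  FIRST[S]={a,c}  FIRST[A]={a,c}  FIRST[B]={c}
iter 2: (stable)
  FIRST[S]={a,c}  FIRST[A]={a,c}  FIRST[B]={c}

FIRST(A) = ["a", "c"]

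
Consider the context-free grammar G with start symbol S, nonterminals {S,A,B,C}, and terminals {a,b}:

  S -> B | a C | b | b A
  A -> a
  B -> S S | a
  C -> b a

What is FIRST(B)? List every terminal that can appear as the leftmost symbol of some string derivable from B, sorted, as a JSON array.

FIRST sets, iterate to fixpoint:
pass 1:
  A via A→a: +{a}
  B via B→a: +{a}
  C via C→b a: +{b}
  S via S→B: +{a}
  S via S→b: +{b}
  S: {a,b}  A: {a}  B: {a}  C: {b}
pass 2:
  B via B→S S: +{b}
  S: {a,b}  A: {a}  B: {a,b}  C: {b}
pass 3: (no change)
  S: {a,b}  A: {a}  B: {a,b}  C: {b}

FIRST(B) = ["a", "b"]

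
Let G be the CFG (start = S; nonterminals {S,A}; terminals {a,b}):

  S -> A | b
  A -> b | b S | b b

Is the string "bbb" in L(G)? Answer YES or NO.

Convert to CNF:
  S -> T0 S | T0 T0 | b
  A -> T0 S | T0 T0 | b
  T0 -> b

CYK fill:
  T[0,0] 'b' = {A,S,T0}  orig:{A,S}
  T[1,1] 'b' = {A,S,T0}  orig:{A,S}
  T[2,2] 'b' = {A,S,T0}  orig:{A,S}
  T[0,1] 'bb' = {A,S}
  T[1,2] 'bb' = {A,S}
  T[0,2] 'bbb' = {A,S}

S ∈ T[0,2] ⇒ YES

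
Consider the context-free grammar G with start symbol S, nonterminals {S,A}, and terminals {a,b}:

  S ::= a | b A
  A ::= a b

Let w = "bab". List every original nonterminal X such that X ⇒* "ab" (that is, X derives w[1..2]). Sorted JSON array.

CNF form of G:
  S -> T1 A | a
  A -> T0 T1
  T0 -> a
  T1 -> b

CYK fill — only the sub-triangle for w[1..2]:
  cell(1,1) a: {S,T0}  orig:{S}
  cell(2,2) b: {T1}  orig:{}
  cell(1,2) ab: {A}

Original NTs in T[1,2] deriving "ab": ["A"]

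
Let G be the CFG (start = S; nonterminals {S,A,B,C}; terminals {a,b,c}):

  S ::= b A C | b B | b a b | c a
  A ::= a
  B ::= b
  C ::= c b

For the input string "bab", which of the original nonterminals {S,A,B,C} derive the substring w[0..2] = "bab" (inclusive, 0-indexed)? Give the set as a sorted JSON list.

Convert to CNF:
  S -> T0 T2 | T1 B | T1 X3 | T1 X4
  A -> a
  B -> b
  C -> T0 T1
  T0 -> c
  T1 -> b
  T2 -> a
  X3 -> A C
  X4 -> T2 T1

CYK table (by increasing span), restricted to cells inside w[0..2]:
  T[0,0] 'b' = {B,T1}  orig:{B}
  T[1,1] 'a' = {A,T2}  orig:{A}
  T[2,2] 'b' = {B,T1}  orig:{B}
  T[0,1] 'ba' = ∅
  T[1,2] 'ab' = {X4}  orig:{}
  T[0,2] 'bab' = {S}

Original NTs in T[0,2] deriving "bab": ["S"]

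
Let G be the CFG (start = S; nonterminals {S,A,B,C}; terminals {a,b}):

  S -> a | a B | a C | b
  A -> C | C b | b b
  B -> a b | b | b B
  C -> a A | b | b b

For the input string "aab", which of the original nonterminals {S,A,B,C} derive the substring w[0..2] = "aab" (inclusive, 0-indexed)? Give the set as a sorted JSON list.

Convert to CNF:
  S -> T1 B | T1 C | a | b
  A -> C T0 | T0 T0 | T1 A | b
  B -> T0 B | T1 T0 | b
  C -> T0 T0 | T1 A | b
  T0 -> b
  T1 -> a

Fill CYK table bottom-up — only the sub-triangle for w[0..2]:
  cell(0,0) a: {S,T1}  orig:{S}
  cell(1,1) a: {S,T1}  orig:{S}
  cell(2,2) b: {A,B,C,S,T0}  orig:{A,B,C,S}
  cell(0,1) aa: ∅
  cell(1,2) ab: {A,B,C,S}
  cell(0,2) aab: {A,C,S}

Original NTs in T[0,2] deriving "aab": ["A", "C", "S"]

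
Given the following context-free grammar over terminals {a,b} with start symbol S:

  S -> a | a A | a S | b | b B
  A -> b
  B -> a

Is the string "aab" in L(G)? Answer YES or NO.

Convert to CNF:
  S -> T0 A | T0 S | T1 B | a | b
  A -> b
  B -> a
  T0 -> a
  T1 -> b

CYK fill:
  cell(0,0) a: {B,S,T0}  orig:{B,S}
  cell(1,1) a: {B,S,T0}  orig:{B,S}
  cell(2,2) b: {A,S,T1}  orig:{A,S}
  cell(0,1) aa: {S}
  cell(1,2) ab: {S}
  cell(0,2) aab: {S}

S ∈ T[0,2] ⇒ YES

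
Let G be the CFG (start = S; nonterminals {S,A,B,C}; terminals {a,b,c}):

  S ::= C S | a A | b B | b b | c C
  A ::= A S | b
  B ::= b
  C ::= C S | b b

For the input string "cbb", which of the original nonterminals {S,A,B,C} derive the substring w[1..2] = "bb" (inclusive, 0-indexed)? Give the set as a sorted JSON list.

Convert to CNF:
  S -> C S | T0 B | T0 T0 | T1 A | T2 C
  A -> A S | b
  B -> b
  C -> C S | T0 T0
  T0 -> b
  T1 -> a
  T2 -> c

Fill CYK table bottom-up — only the sub-triangle for w[1..2]:
  T[1,1] 'b' = {A,B,T0}  orig:{A,B}
  T[2,2] 'b' = {A,B,T0}  orig:{A,B}
  T[1,2] 'bb' = {C,S}

Original NTs in T[1,2] deriving "bb": ["C", "S"]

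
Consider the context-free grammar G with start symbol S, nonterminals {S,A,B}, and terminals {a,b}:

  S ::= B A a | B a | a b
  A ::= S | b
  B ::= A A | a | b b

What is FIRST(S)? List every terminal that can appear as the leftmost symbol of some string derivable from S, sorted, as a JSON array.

FIRST iteration:
round 1:
  A via A→b: +{b}
  B via B→A A: +{b}
  B via B→a: +{a}
  S via S→B A a: +{a,b}
  FIRST(S)={a,b}  FIRST(A)={b}  FIRST(B)={a,b}
round 2:
  A via A→S: +{a}
  FIRST(S)={a,b}  FIRST(A)={a,b}  FIRST(B)={a,b}
round 3: — fixpoint
  FIRST(S)={a,b}  FIRST(A)={a,b}  FIRST(B)={a,b}

FIRST(S) = ["a", "b"]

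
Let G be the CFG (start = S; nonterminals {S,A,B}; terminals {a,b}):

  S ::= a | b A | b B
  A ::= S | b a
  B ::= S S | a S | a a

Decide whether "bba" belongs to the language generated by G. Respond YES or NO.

Convert to CNF:
  S -> T0 A | T0 B | a
  A -> T0 A | T0 B | T0 T1 | a
  B -> S S | T1 S | T1 T1
  T0 -> b
  T1 -> a

CYK fill:
  cell(0,0) b: {T0}  orig:{}
  cell(1,1) b: {T0}  orig:{}
  cell(2,2) a: {A,S,T1}  orig:{A,S}
  cell(0,1) bb: ∅
  cell(1,2) ba: {A,S}
  cell(0,2) bba: {A,S}

S ∈ T[0,2] ⇒ YES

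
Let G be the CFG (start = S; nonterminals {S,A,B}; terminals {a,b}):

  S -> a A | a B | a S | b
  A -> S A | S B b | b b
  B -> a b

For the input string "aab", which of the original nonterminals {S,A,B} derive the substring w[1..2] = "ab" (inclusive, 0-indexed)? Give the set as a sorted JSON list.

Convert to CNF:
  S -> T1 A | T1 B | T1 S | b
  A -> S A | S X2 | T0 T0
  B -> T1 T0
  T0 -> b
  T1 -> a
  X2 -> B T0

CYK fill, restricted to cells inside w[1..2]:
  T[1,1] 'a' = {T1}  orig:{}
  T[2,2] 'b' = {S,T0}  orig:{S}
  T[1,2] 'ab' = {B,S}

Original NTs in T[1,2] deriving "ab": ["B", "S"]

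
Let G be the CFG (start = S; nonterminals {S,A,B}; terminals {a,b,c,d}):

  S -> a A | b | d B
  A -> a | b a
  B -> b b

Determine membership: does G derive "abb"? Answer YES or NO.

Convert to CNF:
  S -> T1 A | T2 B | b
  A -> T0 T1 | a
  B -> T0 T0
  T0 -> b
  T1 -> a
  T2 -> d

CYK fill:
  [0..0]={A,T1}  "a"  orig:{A}
  [1..1]={S,T0}  "b"  orig:{S}
  [2..2]={S,T0}  "b"  orig:{S}
  [0..1]=∅  "ab"
  [1..2]={B}  "bb"
  [0..2]=∅  "abb"

S ∉ T[0,2] ⇒ NO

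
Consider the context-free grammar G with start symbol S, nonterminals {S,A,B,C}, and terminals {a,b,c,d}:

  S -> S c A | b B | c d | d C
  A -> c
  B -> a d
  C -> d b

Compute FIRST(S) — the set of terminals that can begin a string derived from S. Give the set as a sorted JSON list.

FIRST sets, iterate to fixpoint:
round 1:
  A via A→c: +{c}
  B via B→a d: +{a}
  C via C→d b: +{d}
  S via S→b B: +{b}
  S via S→c d: +{c}
  S via S→d C: +{d}
  S: {b,c,d}  A: {c}  B: {a}  C: {d}
round 2: done
  S: {b,c,d}  A: {c}  B: {a}  C: {d}

FIRST(S) = ["b", "c", "d"]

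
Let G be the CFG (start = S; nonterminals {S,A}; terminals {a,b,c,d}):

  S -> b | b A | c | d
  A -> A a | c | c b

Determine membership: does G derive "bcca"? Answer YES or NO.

CNF form of G:
  S -> T2 A | b | c | d
  A -> A T0 | T1 T2 | c
  T0 -> a
  T1 -> c
  T2 -> b

CYK fill:
  T[0,0] 'b' = {S,T2}  orig:{S}
  T[1,1] 'c' = {A,S,T1}  orig:{A,S}
  T[2,2] 'c' = {A,S,T1}  orig:{A,S}
  T[3,3] 'a' = {T0}  orig:{}
  T[0,1] 'bc' = {S}
  T[1,2] 'cc' = ∅
  T[2,3] 'ca' = {A}
  T[0,2] 'bcc' = ∅
  T[1,3] 'cca' = ∅
  T[0,3] 'bcca' = ∅

S ∉ T[0,3] ⇒ NO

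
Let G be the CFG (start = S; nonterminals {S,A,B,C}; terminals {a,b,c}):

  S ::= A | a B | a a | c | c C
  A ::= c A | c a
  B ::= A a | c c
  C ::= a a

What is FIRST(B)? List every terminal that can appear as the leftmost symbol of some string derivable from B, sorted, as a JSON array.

Compute FIRST by fixpoint:
pass 1:
  A via A→c A: +{c}
  B via B→A a: +{c}
  C via C→a a: +{a}
  S via S→A: +{c}
  S via S→a B: +{a}
  FIRST[S]={a,c}  FIRST[A]={c}  FIRST[B]={c}  FIRST[C]={a}
pass 2: done
  FIRST[S]={a,c}  FIRST[A]={c}  FIRST[B]={c}  FIRST[C]={a}

FIRST(B) = ["c"]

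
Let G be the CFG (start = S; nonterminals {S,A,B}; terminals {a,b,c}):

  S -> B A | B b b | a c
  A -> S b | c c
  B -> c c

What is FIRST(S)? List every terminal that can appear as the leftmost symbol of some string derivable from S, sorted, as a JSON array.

FIRST iteration:
[1]
  A via A→c c: +{c}
  B via B→c c: +{c}
  S via S→B A: +{c}
  S via S→a c: +{a}
  FIRST(S)={a,c}  FIRST(A)={c}  FIRST(B)={c}
[2]
  A via A→S b: +{a}
  FIRST(S)={a,c}  FIRST(A)={a,c}  FIRST(B)={c}
[3] (no change)
  FIRST(S)={a,c}  FIRST(A)={a,c}  FIRST(B)={c}

FIRST(S) = ["a", "c"]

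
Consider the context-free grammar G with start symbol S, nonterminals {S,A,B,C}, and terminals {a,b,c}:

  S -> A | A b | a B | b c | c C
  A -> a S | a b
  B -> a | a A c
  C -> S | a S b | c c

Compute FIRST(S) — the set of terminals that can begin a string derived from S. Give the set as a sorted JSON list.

FIRST iteration:
pass 1:
  A via A→a S: +{a}
  B via B→a: +{a}
  C via C→a S b: +{a}
  C via C→c c: +{c}
  S via S→A: +{a}
  S via S→b c: +{b}
  S via S→c C: +{c}
  FIRST(S)={a,b,c}  FIRST(A)={a}  FIRST(B)={a}  FIRST(C)={a,c}
pass 2:
  C via C→S: +{b}
  FIRST(S)={a,b,c}  FIRST(A)={a}  FIRST(B)={a}  FIRST(C)={a,b,c}
pass 3: (no change)
  FIRST(S)={a,b,c}  FIRST(A)={a}  FIRST(B)={a}  FIRST(C)={a,b,c}

FIRST(S) = ["a", "b", "c"]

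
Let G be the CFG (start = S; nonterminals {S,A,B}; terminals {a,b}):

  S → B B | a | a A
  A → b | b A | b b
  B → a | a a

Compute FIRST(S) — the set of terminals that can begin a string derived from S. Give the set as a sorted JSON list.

FIRST sets, iterate to fixpoint:
[1]
  A via A→b: +{b}
  B via B→a: +{a}
  S via S→B B: +{a}
  S: {a}  A: {b}  B: {a}
[2] (no change)
  S: {a}  A: {b}  B: {a}

FIRST(S) = ["a"]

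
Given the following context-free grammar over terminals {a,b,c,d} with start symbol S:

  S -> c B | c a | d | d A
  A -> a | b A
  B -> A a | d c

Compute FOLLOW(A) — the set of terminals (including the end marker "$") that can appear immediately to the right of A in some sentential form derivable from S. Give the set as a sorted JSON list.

FIRST sets, iterate to fixpoint:
pass 1:
  A via A→a: +{a}
  A via A→b A: +{b}
  B via B→A a: +{a,b}
  B via B→d c: +{d}
  S via S→c B: +{c}
  S via S→d: +{d}
  FIRST[S]={c,d}  FIRST[A]={a,b}  FIRST[B]={a,b,d}
pass 2: — fixpoint
  FIRST[S]={c,d}  FIRST[A]={a,b}  FIRST[B]={a,b,d}

FOLLOW sets:
FOLLOW(S) := {$}
[1]
  B→A a: FOLLOW(A) ⊇ FIRST(a) = {a}; new: +{a}
  S→c B: FOLLOW(B) ⊇ FOLLOW(S) ⊇ {$}; new: +{$}
  S→d A: FOLLOW(A) ⊇ FOLLOW(S) ⊇ {$}; new: +{$}
  S: {$}  A: {$,a}  B: {$}
[2] done
  S: {$}  A: {$,a}  B: {$}

FOLLOW(A) = ["$", "a"]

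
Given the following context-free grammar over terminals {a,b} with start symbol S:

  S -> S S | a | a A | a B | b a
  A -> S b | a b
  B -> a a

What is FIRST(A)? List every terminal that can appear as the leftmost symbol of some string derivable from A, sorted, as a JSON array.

Compute FIRST by fixpoint:
[1]
  A via A→a b: +{a}
  B via B→a a: +{a}
  S via S→a: +{a}
  S via S→b a: +{b}
  FIRST[S]={a,b}  FIRST[A]={a}  FIRST[B]={a}
[2]
  A via A→S b: +{b}
  FIRST[S]={a,b}  FIRST[A]={a,b}  FIRST[B]={a}
[3] (stable)
  FIRST[S]={a,b}  FIRST[A]={a,b}  FIRST[B]={a}

FIRST(A) = ["a", "b"]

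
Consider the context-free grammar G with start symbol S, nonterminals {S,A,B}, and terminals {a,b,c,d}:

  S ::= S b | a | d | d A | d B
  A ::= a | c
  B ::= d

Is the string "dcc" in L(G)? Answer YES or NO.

CNF form of G:
  S -> S T0 | T1 A | T1 B | a | d
  A -> a | c
  B -> d
  T0 -> b
  T1 -> d

Fill CYK table bottom-up:
  cell(0,0) d: {B,S,T1}  orig:{B,S}
  cell(1,1) c: {A}
  cell(2,2) c: {A}
  cell(0,1) dc: {S}
  cell(1,2) cc: ∅
  cell(0,2) dcc: ∅

S ∉ T[0,2] ⇒ NO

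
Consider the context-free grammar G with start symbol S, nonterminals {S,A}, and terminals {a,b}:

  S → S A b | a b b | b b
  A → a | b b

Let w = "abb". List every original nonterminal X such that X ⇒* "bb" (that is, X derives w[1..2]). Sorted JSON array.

Convert to CNF:
  S -> S X2 | T0 T0 | T1 X3
  A -> T0 T0 | a
  T0 -> b
  T1 -> a
  X2 -> A T0
  X3 -> T0 T0

CYK fill (cells [i..j] with 1 ≤ i ≤ j ≤ 2 only):
  cell(1,1) b: {T0}  orig:{}
  cell(2,2) b: {T0}  orig:{}
  cell(1,2) bb: {A,S,X3}  orig:{A,S}

Original NTs in T[1,2] deriving "bb": ["A", "S"]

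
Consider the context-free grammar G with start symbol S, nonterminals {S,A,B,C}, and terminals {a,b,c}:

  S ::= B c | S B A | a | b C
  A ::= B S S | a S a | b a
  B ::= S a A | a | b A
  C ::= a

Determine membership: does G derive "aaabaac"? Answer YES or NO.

Convert to CNF:
  S -> B T2 | S X6 | T1 C | a
  A -> B X3 | T0 X4 | T1 T0
  B -> S X5 | T1 A | a
  C -> a
  T0 -> a
  T1 -> b
  T2 -> c
  X3 -> S S
  X4 -> S T0
  X5 -> T0 A
  X6 -> B A

CYK fill:
  [0..0]={B,C,S,T0}  "a"  orig:{B,C,S}
  [1..1]={B,C,S,T0}  "a"  orig:{B,C,S}
  [2..2]={B,C,S,T0}  "a"  orig:{B,C,S}
  [3..3]={T1}  "b"  orig:{}
  [4..4]={B,C,S,T0}  "a"  orig:{B,C,S}
  [5..5]={B,C,S,T0}  "a"  orig:{B,C,S}
  [6..6]={T2}  "c"  orig:{}
  [0..1]={X3,X4}  "aa"  orig:{}
  [1..2]={X3,X4}  "aa"  orig:{}
  [2..3]=∅  "ab"
  [3..4]={A,S}  "ba"
  [4..5]={X3,X4}  "aa"  orig:{}
  [5..6]={S}  "ac"
  [0..2]={A}  "aaa"
  [1..3]=∅  "aab"
  [2..4]={X3,X5,X6}  "aba"  orig:{}
  [3..5]={X3,X4}  "baa"  orig:{}
  [4..6]={X3}  "aac"  orig:{}
  [0..3]=∅  "aaab"
  [1..4]={A,B,S}  "aaba"
  [2..5]={A}  "abaa"
  [3..6]={X3}  "baac"  orig:{}
  [0..4]={X3,X5,X6}  "aaaba"  orig:{}
  [1..5]={X3,X4,X5,X6}  "aabaa"  orig:{}
  [2..6]={A}  "abaac"
  [0..5]={A,B,S}  "aaabaa"
  [1..6]={X3,X5,X6}  "aabaac"  orig:{}
  [0..6]={A,B,S}  "aaabaac"

S ∈ T[0,6] ⇒ YES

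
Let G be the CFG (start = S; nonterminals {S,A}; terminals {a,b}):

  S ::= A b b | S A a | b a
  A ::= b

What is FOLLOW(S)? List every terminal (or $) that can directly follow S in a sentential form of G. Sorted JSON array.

FIRST iteration:
pass 1:
  A via A→b: +{b}
  S via S→A b b: +{b}
  FIRST(S)={b}  FIRST(A)={b}
pass 2: — fixpoint
  FIRST(S)={b}  FIRST(A)={b}

FOLLOW sets:
seed FOLLOW(S) with $
pass 1:
  S→A b b: FOLLOW(A) ⊇ FIRST(b) = {b}; new: +{b}
  S→S A a: FOLLOW(S) ⊇ FIRST(A) = {b}; new: +{b}
  S→S A a: FOLLOW(A) ⊇ FIRST(a) = {a}; new: +{a}
  FOLLOW[S]={$,b}  FOLLOW[A]={a,b}
pass 2: (stable)
  FOLLOW[S]={$,b}  FOLLOW[A]={a,b}

FOLLOW(S) = ["$", "b"]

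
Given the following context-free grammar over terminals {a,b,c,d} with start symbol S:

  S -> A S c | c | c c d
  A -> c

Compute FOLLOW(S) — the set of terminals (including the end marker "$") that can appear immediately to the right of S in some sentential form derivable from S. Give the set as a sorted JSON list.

FIRST sets, iterate to fixpoint:
iter 1:
  A via A→c: +{c}
  S via S→A S c: +{c}
  S: {c}  A: {c}
iter 2: done
  S: {c}  A: {c}

FOLLOW sets:
FOLLOW(S) := {$}
pass 1:
  S→A S c: FOLLOW(A) ⊇ FIRST(S) = {c}; new: +{c}
  S→A S c: FOLLOW(S) ⊇ FIRST(c) = {c}; new: +{c}
  S: {$,c}  A: {c}
pass 2: done
  S: {$,c}  A: {c}

FOLLOW(S) = ["$", "c"]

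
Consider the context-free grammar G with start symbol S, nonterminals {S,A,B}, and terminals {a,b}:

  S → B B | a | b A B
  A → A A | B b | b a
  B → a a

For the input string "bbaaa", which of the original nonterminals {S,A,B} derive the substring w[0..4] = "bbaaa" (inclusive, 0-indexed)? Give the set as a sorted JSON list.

Convert to CNF:
  S -> B B | T0 X2 | a
  A -> A A | B T0 | T0 T1
  B -> T1 T1
  T0 -> b
  T1 -> a
  X2 -> A B

Fill CYK table bottom-up (cells [i..j] with 0 ≤ i ≤ j ≤ 4 only):
  cell(0,0) b: {T0}  orig:{}
  cell(1,1) b: {T0}  orig:{}
  cell(2,2) a: {S,T1}  orig:{S}
  cell(3,3) a: {S,T1}  orig:{S}
  cell(4,4) a: {S,T1}  orig:{S}
  cell(0,1) bb: ∅
  cell(1,2) ba: {A}
  cell(2,3) aa: {B}
  cell(3,4) aa: {B}
  cell(0,2) bba: ∅
  cell(1,3) baa: ∅
  cell(2,4) aaa: ∅
  cell(0,3) bbaa: ∅
  cell(1,4) baaa: {X2}  orig:{}
  cell(0,4) bbaaa: {S}

Original NTs in T[0,4] deriving "bbaaa": ["S"]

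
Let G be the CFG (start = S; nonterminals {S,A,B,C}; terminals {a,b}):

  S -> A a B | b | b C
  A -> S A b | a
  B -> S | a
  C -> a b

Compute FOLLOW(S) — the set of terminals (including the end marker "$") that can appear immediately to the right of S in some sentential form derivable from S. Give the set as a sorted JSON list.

FIRST sets, iterate to fixpoint:
iter 1:
  A via A→a: +{a}
  B via B→a: +{a}
  C via C→a b: +{a}
  S via S→A a B: +{a}
  S via S→b: +{b}
  S: {a,b}  A: {a}  B: {a}  C: {a}
iter 2:
  A via A→S A b: +{b}
  B via B→S: +{b}
  S: {a,b}  A: {a,b}  B: {a,b}  C: {a}
iter 3: — fixpoint
  S: {a,b}  A: {a,b}  B: {a,b}  C: {a}

Compute FOLLOW by fixpoint:
initialize: $ ∈ FOLLOW(S)
iter 1:
  A→S A b: FOLLOW(S) ⊇ FIRST(A) = {a,b}; new: +{a,b}
  A→S A b: FOLLOW(A) ⊇ FIRST(b) = {b}; new: +{b}
  S→A a B: FOLLOW(A) ⊇ FIRST(a) = {a}; new: +{a}
  S→A a B: FOLLOW(B) ⊇ FOLLOW(S) ⊇ {$,a,b}; new: +{$,a,b}
  S→b C: FOLLOW(C) ⊇ FOLLOW(S) ⊇ {$,a,b}; new: +{$,a,b}
  S: {$,a,b}  A: {a,b}  B: {$,a,b}  C: {$,a,b}
iter 2: (no change)
  S: {$,a,b}  A: {a,b}  B: {$,a,b}  C: {$,a,b}

FOLLOW(S) = ["$", "a", "b"]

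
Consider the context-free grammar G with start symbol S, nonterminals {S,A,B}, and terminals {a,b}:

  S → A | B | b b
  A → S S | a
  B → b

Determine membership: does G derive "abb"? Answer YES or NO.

Convert to CNF:
  S -> S S | T0 T0 | a | b
  A -> S S | a
  B -> b
  T0 -> b

Fill CYK table bottom-up:
  [0..0]={A,S}  "a"
  [1..1]={B,S,T0}  "b"  orig:{B,S}
  [2..2]={B,S,T0}  "b"  orig:{B,S}
  [0..1]={A,S}  "ab"
  [1..2]={A,S}  "bb"
  [0..2]={A,S}  "abb"

S ∈ T[0,2] ⇒ YES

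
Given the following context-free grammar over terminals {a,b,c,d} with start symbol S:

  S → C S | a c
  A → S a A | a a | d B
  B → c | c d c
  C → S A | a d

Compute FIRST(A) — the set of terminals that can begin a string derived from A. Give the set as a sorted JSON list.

Compute FIRST by fixpoint:
pass 1:
  A via A→a a: +{a}
  A via A→d B: +{d}
  B via B→c: +{c}
  C via C→a d: +{a}
  S via S→C S: +{a}
  FIRST(S)={a}  FIRST(A)={a,d}  FIRST(B)={c}  FIRST(C)={a}
pass 2: (no change)
  FIRST(S)={a}  FIRST(A)={a,d}  FIRST(B)={c}  FIRST(C)={a}

FIRST(A) = ["a", "d"]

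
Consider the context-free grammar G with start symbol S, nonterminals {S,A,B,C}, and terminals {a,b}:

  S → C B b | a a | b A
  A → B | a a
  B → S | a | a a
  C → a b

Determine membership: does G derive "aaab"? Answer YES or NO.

Convert to CNF:
  S -> C X4 | T0 A | T1 T1
  A -> C X2 | T0 A | T1 T1 | a
  B -> C X3 | T0 A | T1 T1 | a
  C -> T1 T0
  T0 -> b
  T1 -> a
  X2 -> B T0
  X3 -> B T0
  X4 -> B T0

CYK fill:
  T[0,0] 'a' = {A,B,T1}  orig:{A,B}
  T[1,1] 'a' = {A,B,T1}  orig:{A,B}
  T[2,2] 'a' = {A,B,T1}  orig:{A,B}
  T[3,3] 'b' = {T0}  orig:{}
  T[0,1] 'aa' = {A,B,S}
  T[1,2] 'aa' = {A,B,S}
  T[2,3] 'ab' = {C,X2,X3,X4}  orig:{C}
  T[0,2] 'aaa' = ∅
  T[1,3] 'aab' = {X2,X3,X4}  orig:{}
  T[0,3] 'aaab' = ∅

S ∉ T[0,3] ⇒ NO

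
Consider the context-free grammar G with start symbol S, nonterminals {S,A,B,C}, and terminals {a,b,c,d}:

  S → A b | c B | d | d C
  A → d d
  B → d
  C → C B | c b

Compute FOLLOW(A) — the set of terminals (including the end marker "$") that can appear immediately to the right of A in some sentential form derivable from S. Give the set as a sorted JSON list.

FIRST sets, iterate to fixpoint:
iter 1:
  A via A→d d: +{d}
  B via B→d: +{d}
  C via C→c b: +{c}
  S via S→A b: +{d}
  S via S→c B: +{c}
  S: {c,d}  A: {d}  B: {d}  C: {c}
iter 2: — fixpoint
  S: {c,d}  A: {d}  B: {d}  C: {c}

Compute FOLLOW by fixpoint:
initialize: $ ∈ FOLLOW(S)
round 1:
  C→C B: FOLLOW(C) ⊇ FIRST(B) = {d}; new: +{d}
  C→C B: FOLLOW(B) ⊇ FOLLOW(C) ⊇ {d}; new: +{d}
  S→A b: FOLLOW(A) ⊇ FIRST(b) = {b}; new: +{b}
  S→c B: FOLLOW(B) ⊇ FOLLOW(S) ⊇ {$}; new: +{$}
  S→d C: FOLLOW(C) ⊇ FOLLOW(S) ⊇ {$}; new: +{$}
  FOLLOW(S)={$}  FOLLOW(A)={b}  FOLLOW(B)={$,d}  FOLLOW(C)={$,d}
round 2: (stable)
  FOLLOW(S)={$}  FOLLOW(A)={b}  FOLLOW(B)={$,d}  FOLLOW(C)={$,d}

FOLLOW(A) = ["b"]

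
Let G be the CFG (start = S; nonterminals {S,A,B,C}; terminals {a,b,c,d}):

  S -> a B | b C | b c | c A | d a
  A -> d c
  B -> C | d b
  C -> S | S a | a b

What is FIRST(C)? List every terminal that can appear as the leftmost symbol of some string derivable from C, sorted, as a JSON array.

FIRST iteration:
[1]
  A via A→d c: +{d}
  B via B→d b: +{d}
  C via C→a b: +{a}
  S via S→a B: +{a}
  S via S→b C: +{b}
  S via S→c A: +{c}
  S via S→d a: +{d}
  FIRST(S)={a,b,c,d}  FIRST(A)={d}  FIRST(B)={d}  FIRST(C)={a}
[2]
  B via B→C: +{a}
  C via C→S: +{b,c,d}
  FIRST(S)={a,b,c,d}  FIRST(A)={d}  FIRST(B)={a,d}  FIRST(C)={a,b,c,d}
[3]
  B via B→C: +{b,c}
  FIRST(S)={a,b,c,d}  FIRST(A)={d}  FIRST(B)={a,b,c,d}  FIRST(C)={a,b,c,d}
[4] — fixpoint
  FIRST(S)={a,b,c,d}  FIRST(A)={d}  FIRST(B)={a,b,c,d}  FIRST(C)={a,b,c,d}

FIRST(C) = ["a", "b", "c", "d"]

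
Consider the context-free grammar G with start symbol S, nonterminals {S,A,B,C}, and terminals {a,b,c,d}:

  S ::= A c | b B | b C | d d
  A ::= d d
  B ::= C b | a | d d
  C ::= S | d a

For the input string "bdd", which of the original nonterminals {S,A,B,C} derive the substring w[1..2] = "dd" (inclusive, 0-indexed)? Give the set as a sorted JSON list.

CNF form of G:
  S -> A T2 | T0 T0 | T1 B | T1 C
  A -> T0 T0
  B -> C T1 | T0 T0 | a
  C -> A T2 | T0 T0 | T0 T3 | T1 B | T1 C
  T0 -> d
  T1 -> b
  T2 -> c
  T3 -> a

CYK table (by increasing span), restricted to cells inside w[1..2]:
  [1..1]={T0}  "d"  orig:{}
  [2..2]={T0}  "d"  orig:{}
  [1..2]={A,B,C,S}  "dd"

Original NTs in T[1,2] deriving "dd": ["A", "B", "C", "S"]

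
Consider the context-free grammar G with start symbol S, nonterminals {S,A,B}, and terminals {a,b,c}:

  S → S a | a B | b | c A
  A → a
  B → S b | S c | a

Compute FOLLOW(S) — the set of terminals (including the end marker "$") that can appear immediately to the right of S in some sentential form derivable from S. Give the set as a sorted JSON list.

FIRST iteration:
round 1:
  A via A→a: +{a}
  B via B→a: +{a}
  S via S→a B: +{a}
  S via S→b: +{b}
  S via S→c A: +{c}
  FIRST[S]={a,b,c}  FIRST[A]={a}  FIRST[B]={a}
round 2:
  B via B→S b: +{b,c}
  FIRST[S]={a,b,c}  FIRST[A]={a}  FIRST[B]={a,b,c}
round 3: (stable)
  FIRST[S]={a,b,c}  FIRST[A]={a}  FIRST[B]={a,b,c}

Compute FOLLOW by fixpoint:
seed FOLLOW(S) with $
[1]
  B→S b: FOLLOW(S) ⊇ FIRST(b) = {b}; new: +{b}
  B→S c: FOLLOW(S) ⊇ FIRST(c) = {c}; new: +{c}
  S→S a: FOLLOW(S) ⊇ FIRST(a) = {a}; new: +{a}
  S→a B: FOLLOW(B) ⊇ FOLLOW(S) ⊇ {$,a,b,c}; new: +{$,a,b,c}
  S→c A: FOLLOW(A) ⊇ FOLLOW(S) ⊇ {$,a,b,c}; new: +{$,a,b,c}
  S: {$,a,b,c}  A: {$,a,b,c}  B: {$,a,b,c}
[2] — fixpoint
  S: {$,a,b,c}  A: {$,a,b,c}  B: {$,a,b,c}

FOLLOW(S) = ["$", "a", "b", "c"]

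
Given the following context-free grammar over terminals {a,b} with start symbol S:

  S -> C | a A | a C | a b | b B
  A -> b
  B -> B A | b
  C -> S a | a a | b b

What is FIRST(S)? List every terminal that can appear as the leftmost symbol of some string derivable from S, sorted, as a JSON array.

FIRST iteration:
round 1:
  A via A→b: +{b}
  B via B→b: +{b}
  C via C→a a: +{a}
  C via C→b b: +{b}
  S via S→C: +{a,b}
  FIRST[S]={a,b}  FIRST[A]={b}  FIRST[B]={b}  FIRST[C]={a,b}
round 2: (stable)
  FIRST[S]={a,b}  FIRST[A]={b}  FIRST[B]={b}  FIRST[C]={a,b}

FIRST(S) = ["a", "b"]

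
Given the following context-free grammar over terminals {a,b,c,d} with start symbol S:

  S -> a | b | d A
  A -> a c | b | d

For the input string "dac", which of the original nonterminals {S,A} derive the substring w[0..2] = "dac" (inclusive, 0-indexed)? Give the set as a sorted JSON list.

CNF form of G:
  S -> T2 A | a | b
  A -> T0 T1 | b | d
  T0 -> a
  T1 -> c
  T2 -> d

CYK table (by increasing span) — only the sub-triangle for w[0..2]:
  T[0,0] 'd' = {A,T2}  orig:{A}
  T[1,1] 'a' = {S,T0}  orig:{S}
  T[2,2] 'c' = {T1}  orig:{}
  T[0,1] 'da' = ∅
  T[1,2] 'ac' = {A}
  T[0,2] 'dac' = {S}

Original NTs in T[0,2] deriving "dac": ["S"]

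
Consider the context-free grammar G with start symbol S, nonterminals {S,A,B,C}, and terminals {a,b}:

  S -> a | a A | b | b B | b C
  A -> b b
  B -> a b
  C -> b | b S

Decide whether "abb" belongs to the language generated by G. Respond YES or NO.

CNF form of G:
  S -> T0 B | T0 C | T1 A | a | b
  A -> T0 T0
  B -> T1 T0
  C -> T0 S | b
  T0 -> b
  T1 -> a

CYK fill:
  cell(0,0) a: {S,T1}  orig:{S}
  cell(1,1) b: {C,S,T0}  orig:{C,S}
  cell(2,2) b: {C,S,T0}  orig:{C,S}
  cell(0,1) ab: {B}
  cell(1,2) bb: {A,C,S}
  cell(0,2) abb: {S}

S ∈ T[0,2] ⇒ YES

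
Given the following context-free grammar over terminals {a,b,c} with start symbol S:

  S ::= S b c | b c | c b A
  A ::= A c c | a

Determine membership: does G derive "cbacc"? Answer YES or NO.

CNF form of G:
  S -> S X3 | T0 X4 | T1 T0
  A -> A X2 | a
  T0 -> c
  T1 -> b
  X2 -> T0 T0
  X3 -> T1 T0
  X4 -> T1 A

Fill CYK table bottom-up:
  T[0,0] 'c' = {T0}  orig:{}
  T[1,1] 'b' = {T1}  orig:{}
  T[2,2] 'a' = {A}
  T[3,3] 'c' = {T0}  orig:{}
  T[4,4] 'c' = {T0}  orig:{}
  T[0,1] 'cb' = ∅
  T[1,2] 'ba' = {X4}  orig:{}
  T[2,3] 'ac' = ∅
  T[3,4] 'cc' = {X2}  orig:{}
  T[0,2] 'cba' = {S}
  T[1,3] 'bac' = ∅
  T[2,4] 'acc' = {A}
  T[0,3] 'cbac' = ∅
  T[1,4] 'bacc' = {X4}  orig:{}
  T[0,4] 'cbacc' = {S}

S ∈ T[0,4] ⇒ YES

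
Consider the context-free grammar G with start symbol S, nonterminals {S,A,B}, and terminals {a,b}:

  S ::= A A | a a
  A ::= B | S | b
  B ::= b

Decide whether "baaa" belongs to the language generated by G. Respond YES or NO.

Convert to CNF:
  S -> A A | T0 T0
  A -> A A | T0 T0 | b
  B -> b
  T0 -> a

Fill CYK table bottom-up:
  T[0,0] 'b' = {A,B}
  T[1,1] 'a' = {T0}  orig:{}
  T[2,2] 'a' = {T0}  orig:{}
  T[3,3] 'a' = {T0}  orig:{}
  T[0,1] 'ba' = ∅
  T[1,2] 'aa' = {A,S}
  T[2,3] 'aa' = {A,S}
  T[0,2] 'baa' = {A,S}
  T[1,3] 'aaa' = ∅
  T[0,3] 'baaa' = ∅

S ∉ T[0,3] ⇒ NO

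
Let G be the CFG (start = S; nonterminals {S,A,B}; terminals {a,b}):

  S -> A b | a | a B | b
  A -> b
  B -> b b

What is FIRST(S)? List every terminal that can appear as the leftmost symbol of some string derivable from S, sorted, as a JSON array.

FIRST iteration:
iter 1:
  A via A→b: +{b}
  B via B→b b: +{b}
  S via S→A b: +{b}
  S via S→a: +{a}
  S: {a,b}  A: {b}  B: {b}
iter 2: (stable)
  S: {a,b}  A: {b}  B: {b}

FIRST(S) = ["a", "b"]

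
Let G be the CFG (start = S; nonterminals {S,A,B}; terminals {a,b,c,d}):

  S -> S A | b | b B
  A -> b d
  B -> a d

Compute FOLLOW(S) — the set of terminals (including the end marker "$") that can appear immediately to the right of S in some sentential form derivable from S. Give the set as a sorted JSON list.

FIRST iteration:
round 1:
  A via A→b d: +{b}
  B via B→a d: +{a}
  S via S→b: +{b}
  S: {b}  A: {b}  B: {a}
round 2: done
  S: {b}  A: {b}  B: {a}

FOLLOW iteration:
seed FOLLOW(S) with $
round 1:
  S→S A: FOLLOW(S) ⊇ FIRST(A) = {b}; new: +{b}
  S→S A: FOLLOW(A) ⊇ FOLLOW(S) ⊇ {$,b}; new: +{$,b}
  S→b B: FOLLOW(B) ⊇ FOLLOW(S) ⊇ {$,b}; new: +{$,b}
  S: {$,b}  A: {$,b}  B: {$,b}
round 2: done
  S: {$,b}  A: {$,b}  B: {$,b}

FOLLOW(S) = ["$", "b"]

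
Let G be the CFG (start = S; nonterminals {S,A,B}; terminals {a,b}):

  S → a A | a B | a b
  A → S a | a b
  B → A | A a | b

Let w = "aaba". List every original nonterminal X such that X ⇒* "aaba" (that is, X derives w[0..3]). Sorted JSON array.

CNF form of G:
  S -> T0 A | T0 B | T0 T1
  A -> S T0 | T0 T1
  B -> A T0 | S T0 | T0 T1 | b
  T0 -> a
  T1 -> b

CYK fill, restricted to cells inside w[0..3]:
  cell(0,0) a: {T0}  orig:{}
  cell(1,1) a: {T0}  orig:{}
  cell(2,2) b: {B,T1}  orig:{B}
  cell(3,3) a: {T0}  orig:{}
  cell(0,1) aa: ∅
  cell(1,2) ab: {A,B,S}
  cell(2,3) ba: ∅
  cell(0,2) aab: {S}
  cell(1,3) aba: {A,B}
  cell(0,3) aaba: {A,B,S}

Original NTs in T[0,3] deriving "aaba": ["A", "B", "S"]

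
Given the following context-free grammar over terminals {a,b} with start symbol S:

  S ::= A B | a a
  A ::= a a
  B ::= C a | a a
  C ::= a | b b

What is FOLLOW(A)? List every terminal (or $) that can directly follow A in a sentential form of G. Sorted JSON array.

FIRST sets, iterate to fixpoint:
pass 1:
  A via A→a a: +{a}
  B via B→a a: +{a}
  C via C→a: +{a}
  C via C→b b: +{b}
  S via S→A B: +{a}
  S: {a}  A: {a}  B: {a}  C: {a,b}
pass 2:
  B via B→C a: +{b}
  S: {a}  A: {a}  B: {a,b}  C: {a,b}
pass 3: (stable)
  S: {a}  A: {a}  B: {a,b}  C: {a,b}

FOLLOW sets:
FOLLOW(S) := {$}
pass 1:
  B→C a: FOLLOW(C) ⊇ FIRST(a) = {a}; new: +{a}
  S→A B: FOLLOW(A) ⊇ FIRST(B) = {a,b}; new: +{a,b}
  S→A B: FOLLOW(B) ⊇ FOLLOW(S) ⊇ {$}; new: +{$}
  FOLLOW[S]={$}  FOLLOW[A]={a,b}  FOLLOW[B]={$}  FOLLOW[C]={a}
pass 2: (no change)
  FOLLOW[S]={$}  FOLLOW[A]={a,b}  FOLLOW[B]={$}  FOLLOW[C]={a}

FOLLOW(A) = ["a", "b"]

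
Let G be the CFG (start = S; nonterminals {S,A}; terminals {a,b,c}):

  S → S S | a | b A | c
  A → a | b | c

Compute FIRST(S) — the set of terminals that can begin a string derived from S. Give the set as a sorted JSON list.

FIRST iteration:
[1]
  A via A→a: +{a}
  A via A→b: +{b}
  A via A→c: +{c}
  S via S→a: +{a}
  S via S→b A: +{b}
  S via S→c: +{c}
  FIRST[S]={a,b,c}  FIRST[A]={a,b,c}
[2] (no change)
  FIRST[S]={a,b,c}  FIRST[A]={a,b,c}

FIRST(S) = ["a", "b", "c"]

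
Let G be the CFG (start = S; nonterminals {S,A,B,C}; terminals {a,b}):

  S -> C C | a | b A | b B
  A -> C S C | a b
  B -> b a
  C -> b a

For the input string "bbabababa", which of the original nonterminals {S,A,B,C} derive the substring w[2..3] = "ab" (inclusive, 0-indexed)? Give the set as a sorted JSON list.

CNF form of G:
  S -> C C | T1 A | T1 B | a
  A -> C X2 | T0 T1
  B -> T1 T0
  C -> T1 T0
  T0 -> a
  T1 -> b
  X2 -> S C

CYK table (by increasing span) (cells [i..j] with 2 ≤ i ≤ j ≤ 3 only):
  T[2,2] 'a' = {S,T0}  orig:{S}
  T[3,3] 'b' = {T1}  orig:{}
  T[2,3] 'ab' = {A}

Original NTs in T[2,3] deriving "ab": ["A"]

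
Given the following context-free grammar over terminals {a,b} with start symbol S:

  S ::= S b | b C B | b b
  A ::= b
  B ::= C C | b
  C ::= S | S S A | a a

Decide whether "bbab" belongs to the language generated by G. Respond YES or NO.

CNF form of G:
  S -> S T0 | T0 T0 | T0 X4
  A -> b
  B -> C C | b
  C -> S T0 | S X2 | T0 T0 | T0 X3 | T1 T1
  T0 -> b
  T1 -> a
  X2 -> S A
  X3 -> C B
  X4 -> C B

Fill CYK table bottom-up:
  T[0,0] 'b' = {A,B,T0}  orig:{A,B}
  T[1,1] 'b' = {A,B,T0}  orig:{A,B}
  T[2,2] 'a' = {T1}  orig:{}
  T[3,3] 'b' = {A,B,T0}  orig:{A,B}
  T[0,1] 'bb' = {C,S}
  T[1,2] 'ba' = ∅
  T[2,3] 'ab' = ∅
  T[0,2] 'bba' = ∅
  T[1,3] 'bab' = ∅
  T[0,3] 'bbab' = ∅

S ∉ T[0,3] ⇒ NO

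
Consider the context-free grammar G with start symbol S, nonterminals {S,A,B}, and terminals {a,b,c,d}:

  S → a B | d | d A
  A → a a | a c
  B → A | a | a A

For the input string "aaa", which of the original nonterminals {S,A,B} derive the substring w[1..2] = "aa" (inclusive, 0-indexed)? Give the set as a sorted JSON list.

CNF form of G:
  S -> T0 B | T2 A | d
  A -> T0 T0 | T0 T1
  B -> T0 A | T0 T0 | T0 T1 | a
  T0 -> a
  T1 -> c
  T2 -> d

Fill CYK table bottom-up — only the sub-triangle for w[1..2]:
  cell(1,1) a: {B,T0}  orig:{B}
  cell(2,2) a: {B,T0}  orig:{B}
  cell(1,2) aa: {A,B,S}

Original NTs in T[1,2] deriving "aa": ["A", "B", "S"]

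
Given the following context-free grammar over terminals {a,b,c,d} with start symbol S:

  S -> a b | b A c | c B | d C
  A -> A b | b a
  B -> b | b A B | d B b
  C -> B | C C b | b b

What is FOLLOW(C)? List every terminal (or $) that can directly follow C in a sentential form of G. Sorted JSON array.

Compute FIRST by fixpoint:
[1]
  A via A→b a: +{b}
  B via B→b: +{b}
  B via B→d B b: +{d}
  C via C→B: +{b,d}
  S via S→a b: +{a}
  S via S→b A c: +{b}
  S via S→c B: +{c}
  S via S→d C: +{d}
  FIRST(S)={a,b,c,d}  FIRST(A)={b}  FIRST(B)={b,d}  FIRST(C)={b,d}
[2] done
  FIRST(S)={a,b,c,d}  FIRST(A)={b}  FIRST(B)={b,d}  FIRST(C)={b,d}

FOLLOW sets:
FOLLOW(S) := {$}
round 1:
  A→A b: FOLLOW(A) ⊇ FIRST(b) = {b}; new: +{b}
  B→b A B: FOLLOW(A) ⊇ FIRST(B) = {b,d}; new: +{d}
  B→d B b: FOLLOW(B) ⊇ FIRST(b) = {b}; new: +{b}
  C→C C b: FOLLOW(C) ⊇ FIRST(C) = {b,d}; new: +{b,d}
  S→b A c: FOLLOW(A) ⊇ FIRST(c) = {c}; new: +{c}
  S→c B: FOLLOW(B) ⊇ FOLLOW(S) ⊇ {$}; new: +{$}
  S→d C: FOLLOW(C) ⊇ FOLLOW(S) ⊇ {$}; new: +{$}
  FOLLOW(S)={$}  FOLLOW(A)={b,c,d}  FOLLOW(B)={$,b}  FOLLOW(C)={$,b,d}
round 2:
  C→B: FOLLOW(B) ⊇ FOLLOW(C) ⊇ {$,b,d}; new: +{d}
  FOLLOW(S)={$}  FOLLOW(A)={b,c,d}  FOLLOW(B)={$,b,d}  FOLLOW(C)={$,b,d}
round 3: done
  FOLLOW(S)={$}  FOLLOW(A)={b,c,d}  FOLLOW(B)={$,b,d}  FOLLOW(C)={$,b,d}

FOLLOW(C) = ["$", "b", "d"]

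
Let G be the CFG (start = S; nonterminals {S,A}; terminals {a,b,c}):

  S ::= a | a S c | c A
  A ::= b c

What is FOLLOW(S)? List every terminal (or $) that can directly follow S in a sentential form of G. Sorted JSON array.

FIRST iteration:
pass 1:
  A via A→b c: +{b}
  S via S→a: +{a}
  S via S→c A: +{c}
  FIRST(S)={a,c}  FIRST(A)={b}
pass 2: (no change)
  FIRST(S)={a,c}  FIRST(A)={b}

FOLLOW iteration:
seed FOLLOW(S) with $
iter 1:
  S→a S c: FOLLOW(S) ⊇ FIRST(c) = {c}; new: +{c}
  S→c A: FOLLOW(A) ⊇ FOLLOW(S) ⊇ {$,c}; new: +{$,c}
  S: {$,c}  A: {$,c}
iter 2: done
  S: {$,c}  A: {$,c}

FOLLOW(S) = ["$", "c"]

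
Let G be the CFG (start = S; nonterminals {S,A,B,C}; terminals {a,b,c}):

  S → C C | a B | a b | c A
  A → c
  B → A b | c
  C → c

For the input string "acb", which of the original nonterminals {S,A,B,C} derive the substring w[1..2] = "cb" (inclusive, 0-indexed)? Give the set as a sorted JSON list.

CNF form of G:
  S -> C C | T1 B | T1 T0 | T2 A
  A -> c
  B -> A T0 | c
  C -> c
  T0 -> b
  T1 -> a
  T2 -> c

CYK table (by increasing span) (cells [i..j] with 1 ≤ i ≤ j ≤ 2 only):
  [1..1]={A,B,C,T2}  "c"  orig:{A,B,C}
  [2..2]={T0}  "b"  orig:{}
  [1..2]={B}  "cb"

Original NTs in T[1,2] deriving "cb": ["B"]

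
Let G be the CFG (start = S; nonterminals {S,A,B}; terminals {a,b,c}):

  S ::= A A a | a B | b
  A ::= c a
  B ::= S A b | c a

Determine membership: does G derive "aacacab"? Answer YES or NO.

Convert to CNF:
  S -> A X4 | T1 B | b
  A -> T0 T1
  B -> S X3 | T0 T1
  T0 -> c
  T1 -> a
  T2 -> b
  X3 -> A T2
  X4 -> A T1

CYK fill:
  cell(0,0) a: {T1}  orig:{}
  cell(1,1) a: {T1}  orig:{}
  cell(2,2) c: {T0}  orig:{}
  cell(3,3) a: {T1}  orig:{}
  cell(4,4) c: {T0}  orig:{}
  cell(5,5) a: {T1}  orig:{}
  cell(6,6) b: {S,T2}  orig:{S}
  cell(0,1) aa: ∅
  cell(1,2) ac: ∅
  cell(2,3) ca: {A,B}
  cell(3,4) ac: ∅
  cell(4,5) ca: {A,B}
  cell(5,6) ab: ∅
  cell(0,2) aac: ∅
  cell(1,3) aca: {S}
  cell(2,4) cac: ∅
  cell(3,5) aca: {S}
  cell(4,6) cab: {X3}  orig:{}
  cell(0,3) aaca: ∅
  cell(1,4) acac: ∅
  cell(2,5) caca: ∅
  cell(3,6) acab: ∅
  cell(0,4) aacac: ∅
  cell(1,5) acaca: ∅
  cell(2,6) cacab: ∅
  cell(0,5) aacaca: ∅
  cell(1,6) acacab: {B}
  cell(0,6) aacacab: {S}

S ∈ T[0,6] ⇒ YES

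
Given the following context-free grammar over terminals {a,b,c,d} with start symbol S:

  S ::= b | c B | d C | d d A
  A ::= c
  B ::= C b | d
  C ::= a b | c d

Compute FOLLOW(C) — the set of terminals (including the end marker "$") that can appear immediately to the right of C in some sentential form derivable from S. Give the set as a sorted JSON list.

Compute FIRST by fixpoint:
round 1:
  A via A→c: +{c}
  B via B→d: +{d}
  C via C→a b: +{a}
  C via C→c d: +{c}
  S via S→b: +{b}
  S via S→c B: +{c}
  S via S→d C: +{d}
  S: {b,c,d}  A: {c}  B: {d}  C: {a,c}
round 2:
  B via B→C b: +{a,c}
  S: {b,c,d}  A: {c}  B: {a,c,d}  C: {a,c}
round 3: (stable)
  S: {b,c,d}  A: {c}  B: {a,c,d}  C: {a,c}

FOLLOW sets:
seed FOLLOW(S) with $
iter 1:
  B→C b: FOLLOW(C) ⊇ FIRST(b) = {b}; new: +{b}
  S→c B: FOLLOW(B) ⊇ FOLLOW(S) ⊇ {$}; new: +{$}
  S→d C: FOLLOW(C) ⊇ FOLLOW(S) ⊇ {$}; new: +{$}
  S→d d A: FOLLOW(A) ⊇ FOLLOW(S) ⊇ {$}; new: +{$}
  FOLLOW(S)={$}  FOLLOW(A)={$}  FOLLOW(B)={$}  FOLLOW(C)={$,b}
iter 2: (stable)
  FOLLOW(S)={$}  FOLLOW(A)={$}  FOLLOW(B)={$}  FOLLOW(C)={$,b}

FOLLOW(C) = ["$", "b"]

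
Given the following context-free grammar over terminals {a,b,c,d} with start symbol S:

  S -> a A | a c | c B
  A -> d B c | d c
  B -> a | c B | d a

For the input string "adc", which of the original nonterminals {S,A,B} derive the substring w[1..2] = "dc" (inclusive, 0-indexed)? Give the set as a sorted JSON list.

Convert to CNF:
  S -> T1 B | T2 A | T2 T1
  A -> T0 T1 | T0 X3
  B -> T0 T2 | T1 B | a
  T0 -> d
  T1 -> c
  T2 -> a
  X3 -> B T1

CYK table (by increasing span) — only the sub-triangle for w[1..2]:
  cell(1,1) d: {T0}  orig:{}
  cell(2,2) c: {T1}  orig:{}
  cell(1,2) dc: {A}

Original NTs in T[1,2] deriving "dc": ["A"]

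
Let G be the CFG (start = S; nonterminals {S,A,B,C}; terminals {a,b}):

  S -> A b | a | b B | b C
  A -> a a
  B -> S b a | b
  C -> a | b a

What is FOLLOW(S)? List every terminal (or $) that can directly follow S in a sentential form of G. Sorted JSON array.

FIRST sets, iterate to fixpoint:
[1]
  A via A→a a: +{a}
  B via B→b: +{b}
  C via C→a: +{a}
  C via C→b a: +{b}
  S via S→A b: +{a}
  S via S→b B: +{b}
  FIRST[S]={a,b}  FIRST[A]={a}  FIRST[B]={b}  FIRST[C]={a,b}
[2]
  B via B→S b a: +{a}
  FIRST[S]={a,b}  FIRST[A]={a}  FIRST[B]={a,b}  FIRST[C]={a,b}
[3] — fixpoint
  FIRST[S]={a,b}  FIRST[A]={a}  FIRST[B]={a,b}  FIRST[C]={a,b}

FOLLOW sets:
initialize: $ ∈ FOLLOW(S)
round 1:
  B→S b a: FOLLOW(S) ⊇ FIRST(b) = {b}; new: +{b}
  S→A b: FOLLOW(A) ⊇ FIRST(b) = {b}; new: +{b}
  S→b B: FOLLOW(B) ⊇ FOLLOW(S) ⊇ {$,b}; new: +{$,b}
  S→b C: FOLLOW(C) ⊇ FOLLOW(S) ⊇ {$,b}; new: +{$,b}
  FOLLOW(S)={$,b}  FOLLOW(A)={b}  FOLLOW(B)={$,b}  FOLLOW(C)={$,b}
round 2: — fixpoint
  FOLLOW(S)={$,b}  FOLLOW(A)={b}  FOLLOW(B)={$,b}  FOLLOW(C)={$,b}

FOLLOW(S) = ["$", "b"]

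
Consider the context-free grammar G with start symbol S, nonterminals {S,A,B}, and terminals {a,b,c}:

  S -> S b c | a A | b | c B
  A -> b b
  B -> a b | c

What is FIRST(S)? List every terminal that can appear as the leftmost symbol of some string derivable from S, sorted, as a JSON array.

FIRST iteration:
[1]
  A via A→b b: +{b}
  B via B→a b: +{a}
  B via B→c: +{c}
  S via S→a A: +{a}
  S via S→b: +{b}
  S via S→c B: +{c}
  FIRST(S)={a,b,c}  FIRST(A)={b}  FIRST(B)={a,c}
[2] — fixpoint
  FIRST(S)={a,b,c}  FIRST(A)={b}  FIRST(B)={a,c}

FIRST(S) = ["a", "b", "c"]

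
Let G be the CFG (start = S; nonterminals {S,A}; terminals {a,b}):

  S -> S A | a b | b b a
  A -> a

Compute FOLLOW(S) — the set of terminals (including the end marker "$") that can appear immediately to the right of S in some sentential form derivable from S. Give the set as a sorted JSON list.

Compute FIRST by fixpoint:
iter 1:
  A via A→a: +{a}
  S via S→a b: +{a}
  S via S→b b a: +{b}
  FIRST(S)={a,b}  FIRST(A)={a}
iter 2: done
  FIRST(S)={a,b}  FIRST(A)={a}

FOLLOW iteration:
initialize: $ ∈ FOLLOW(S)
pass 1:
  S→S A: FOLLOW(S) ⊇ FIRST(A) = {a}; new: +{a}
  S→S A: FOLLOW(A) ⊇ FOLLOW(S) ⊇ {$,a}; new: +{$,a}
  FOLLOW(S)={$,a}  FOLLOW(A)={$,a}
pass 2: done
  FOLLOW(S)={$,a}  FOLLOW(A)={$,a}

FOLLOW(S) = ["$", "a"]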